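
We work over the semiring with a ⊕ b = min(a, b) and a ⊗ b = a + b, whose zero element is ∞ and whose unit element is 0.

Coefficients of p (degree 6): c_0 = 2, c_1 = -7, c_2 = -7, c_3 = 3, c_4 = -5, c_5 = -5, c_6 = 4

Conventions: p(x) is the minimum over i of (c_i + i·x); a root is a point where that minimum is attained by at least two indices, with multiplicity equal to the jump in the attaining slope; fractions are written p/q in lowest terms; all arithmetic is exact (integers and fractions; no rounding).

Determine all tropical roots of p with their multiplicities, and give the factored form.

hull edge (i=0, c=2) to (i=1, c=-7): slope -9, span 1
hull edge (i=1, c=-7) to (i=2, c=-7): slope 0, span 1
hull edge (i=2, c=-7) to (i=5, c=-5): slope 2/3, span 3
hull edge (i=5, c=-5) to (i=6, c=4): slope 9, span 1
Factored form: p(x) = 4 ⊗ (x ⊕ (-9)) ⊗ (x ⊕ (-2/3)) ⊗ (x ⊕ (-2/3)) ⊗ (x ⊕ (-2/3)) ⊗ (x ⊕ 0) ⊗ (x ⊕ 9)
Answer: roots = -9 (mult 1), -2/3 (mult 3), 0 (mult 1), 9 (mult 1)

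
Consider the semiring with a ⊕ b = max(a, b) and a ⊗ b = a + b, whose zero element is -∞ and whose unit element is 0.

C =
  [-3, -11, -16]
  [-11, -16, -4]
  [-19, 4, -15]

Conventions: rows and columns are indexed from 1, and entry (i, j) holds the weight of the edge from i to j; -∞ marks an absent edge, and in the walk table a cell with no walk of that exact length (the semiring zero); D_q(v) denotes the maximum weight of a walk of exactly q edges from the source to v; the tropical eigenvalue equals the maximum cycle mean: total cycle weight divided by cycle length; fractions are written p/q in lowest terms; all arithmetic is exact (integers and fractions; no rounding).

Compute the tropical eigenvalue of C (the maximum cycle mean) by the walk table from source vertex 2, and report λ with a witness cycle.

q=0: [-∞, 0, -∞]
q=1: [-11, -16, -4]
q=2: [-14, 0, -19]
q=3: [-11, -15, -4]
Optimal cycle mean attained by: cycle 2->3->2, total (-4) + 4, length 2.
Answer: λ = 0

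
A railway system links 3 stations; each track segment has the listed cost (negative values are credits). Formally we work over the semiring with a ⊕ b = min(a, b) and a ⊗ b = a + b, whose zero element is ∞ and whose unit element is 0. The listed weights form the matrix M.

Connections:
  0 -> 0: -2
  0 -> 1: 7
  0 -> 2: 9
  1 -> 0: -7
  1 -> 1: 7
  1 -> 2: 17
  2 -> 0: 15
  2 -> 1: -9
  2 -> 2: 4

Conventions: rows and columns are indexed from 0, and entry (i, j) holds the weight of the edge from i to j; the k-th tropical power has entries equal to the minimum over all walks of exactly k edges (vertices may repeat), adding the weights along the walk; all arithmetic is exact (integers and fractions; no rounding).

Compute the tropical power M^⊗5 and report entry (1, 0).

M^⊗2:
  [-4, 0, 7]
  [-9, 0, 2]
  [-16, -5, 8]
M^⊗3:
  [-7, -2, 5]
  [-11, -7, 0]
  [-18, -9, -7]
M^⊗4:
  [-9, -4, 2]
  [-14, -9, -2]
  [-20, -16, -9]
M^⊗5:
  [-11, -7, 0]
  [-16, -11, -5]
  [-23, -18, -11]
Key observation: the optimum is the walk 1->0->0->2->1->0, with weight (-7) + (-2) + 9 + (-9) + (-7) = -16.
Optimal value attained by: walk 1->0->0->2->1->0.
Answer: (M^⊗5)[1][0] = -16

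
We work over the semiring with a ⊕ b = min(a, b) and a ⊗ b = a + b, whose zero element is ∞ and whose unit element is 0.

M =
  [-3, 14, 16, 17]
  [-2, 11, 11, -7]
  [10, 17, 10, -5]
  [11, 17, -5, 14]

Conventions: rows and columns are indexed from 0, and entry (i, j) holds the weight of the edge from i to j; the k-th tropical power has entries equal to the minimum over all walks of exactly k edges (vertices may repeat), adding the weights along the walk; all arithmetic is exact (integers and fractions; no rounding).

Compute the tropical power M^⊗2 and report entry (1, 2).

M^⊗2:
  [-6, 11, 12, 7]
  [-5, 10, -12, 4]
  [6, 12, -10, 5]
  [5, 12, 5, -10]
Key observation: the optimum is the walk 1->3->2, with weight (-7) + (-5) = -12.
Optimal value attained by: walk 1->3->2.
Answer: (M^⊗2)[1][2] = -12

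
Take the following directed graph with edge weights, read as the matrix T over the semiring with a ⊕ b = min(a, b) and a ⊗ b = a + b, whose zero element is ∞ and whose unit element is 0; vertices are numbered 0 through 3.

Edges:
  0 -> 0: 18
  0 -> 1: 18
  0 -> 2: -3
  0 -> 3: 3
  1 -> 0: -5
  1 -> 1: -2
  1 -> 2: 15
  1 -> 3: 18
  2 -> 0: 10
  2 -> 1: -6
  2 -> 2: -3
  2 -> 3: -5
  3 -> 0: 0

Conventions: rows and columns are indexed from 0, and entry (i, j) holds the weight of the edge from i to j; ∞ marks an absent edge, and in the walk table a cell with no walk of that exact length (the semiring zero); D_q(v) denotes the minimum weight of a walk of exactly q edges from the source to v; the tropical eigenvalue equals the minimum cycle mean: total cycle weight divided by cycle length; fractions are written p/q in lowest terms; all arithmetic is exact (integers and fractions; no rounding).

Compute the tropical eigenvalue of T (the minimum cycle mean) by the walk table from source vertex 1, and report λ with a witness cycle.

q=0: [∞, 0, ∞, ∞]
q=1: [-5, -2, 15, 18]
q=2: [-7, -4, -8, -2]
q=3: [-9, -14, -11, -13]
q=4: [-19, -17, -14, -16]
Optimal cycle mean attained by: cycle 0->2->1->0, total (-3) + (-6) + (-5), length 3.
Answer: λ = -14/3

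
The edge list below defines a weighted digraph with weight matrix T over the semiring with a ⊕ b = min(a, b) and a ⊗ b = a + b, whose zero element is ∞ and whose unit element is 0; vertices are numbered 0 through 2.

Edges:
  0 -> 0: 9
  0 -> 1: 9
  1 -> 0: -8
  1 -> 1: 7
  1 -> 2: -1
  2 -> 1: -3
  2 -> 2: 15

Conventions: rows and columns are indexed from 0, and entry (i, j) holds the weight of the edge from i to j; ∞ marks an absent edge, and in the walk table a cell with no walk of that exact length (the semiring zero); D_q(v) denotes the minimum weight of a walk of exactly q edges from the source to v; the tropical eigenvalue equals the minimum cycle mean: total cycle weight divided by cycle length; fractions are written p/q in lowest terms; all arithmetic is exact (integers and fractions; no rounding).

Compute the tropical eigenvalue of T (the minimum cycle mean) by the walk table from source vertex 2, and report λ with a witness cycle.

q=0: [∞, ∞, 0]
q=1: [∞, -3, 15]
q=2: [-11, 4, -4]
q=3: [-4, -7, 3]
Optimal cycle mean attained by: cycle 1->2->1, total (-1) + (-3), length 2.
Answer: λ = -2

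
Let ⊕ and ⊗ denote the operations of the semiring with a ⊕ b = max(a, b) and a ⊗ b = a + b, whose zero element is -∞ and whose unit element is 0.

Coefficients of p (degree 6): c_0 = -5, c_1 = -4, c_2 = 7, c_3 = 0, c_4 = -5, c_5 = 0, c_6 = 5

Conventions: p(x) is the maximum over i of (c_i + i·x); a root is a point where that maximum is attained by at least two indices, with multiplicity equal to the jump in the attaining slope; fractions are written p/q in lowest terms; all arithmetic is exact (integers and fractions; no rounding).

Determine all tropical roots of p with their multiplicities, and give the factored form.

hull edge (i=0, c=-5) to (i=2, c=7): slope 6, span 2
hull edge (i=2, c=7) to (i=6, c=5): slope -1/2, span 4
Factored form: p(x) = 5 ⊗ (x ⊕ (-6)) ⊗ (x ⊕ (-6)) ⊗ (x ⊕ 1/2) ⊗ (x ⊕ 1/2) ⊗ (x ⊕ 1/2) ⊗ (x ⊕ 1/2)
Answer: roots = -6 (mult 2), 1/2 (mult 4)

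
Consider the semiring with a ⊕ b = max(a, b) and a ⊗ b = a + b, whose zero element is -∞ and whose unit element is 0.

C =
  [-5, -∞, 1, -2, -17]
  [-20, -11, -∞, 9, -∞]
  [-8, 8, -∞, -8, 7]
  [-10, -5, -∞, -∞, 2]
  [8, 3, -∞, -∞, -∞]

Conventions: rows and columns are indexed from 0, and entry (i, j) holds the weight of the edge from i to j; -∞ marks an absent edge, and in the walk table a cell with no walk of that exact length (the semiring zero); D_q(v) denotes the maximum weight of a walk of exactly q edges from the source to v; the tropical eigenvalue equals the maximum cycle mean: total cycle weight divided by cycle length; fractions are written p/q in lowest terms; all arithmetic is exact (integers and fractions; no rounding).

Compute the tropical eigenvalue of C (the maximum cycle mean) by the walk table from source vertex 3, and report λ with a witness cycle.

q=0: [-∞, -∞, -∞, 0, -∞]
q=1: [-10, -5, -∞, -∞, 2]
q=2: [10, 5, -9, 4, -27]
q=3: [5, -1, 11, 14, 6]
q=4: [14, 19, 6, 8, 18]
q=5: [26, 21, 15, 28, 13]
Optimal cycle mean attained by: cycle 0->2->1->3->4->0, total 1 + 8 + 9 + 2 + 8, length 5.
Answer: λ = 28/5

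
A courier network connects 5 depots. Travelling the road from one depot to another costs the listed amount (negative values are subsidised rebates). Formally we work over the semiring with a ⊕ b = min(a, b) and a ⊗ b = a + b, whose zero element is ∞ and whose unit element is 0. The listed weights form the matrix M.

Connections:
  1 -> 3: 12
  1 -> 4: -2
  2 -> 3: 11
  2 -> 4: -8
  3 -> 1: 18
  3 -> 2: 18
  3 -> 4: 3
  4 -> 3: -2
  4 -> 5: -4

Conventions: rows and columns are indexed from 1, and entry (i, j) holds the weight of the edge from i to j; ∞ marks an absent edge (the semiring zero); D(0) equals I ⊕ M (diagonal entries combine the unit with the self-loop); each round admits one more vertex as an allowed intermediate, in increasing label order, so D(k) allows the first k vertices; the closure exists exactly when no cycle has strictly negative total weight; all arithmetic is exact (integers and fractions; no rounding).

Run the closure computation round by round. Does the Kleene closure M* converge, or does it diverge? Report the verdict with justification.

D(0):
  [0, ∞, 12, -2, ∞]
  [∞, 0, 11, -8, ∞]
  [18, 18, 0, 3, ∞]
  [∞, ∞, -2, 0, -4]
  [∞, ∞, ∞, ∞, 0]
D(1):
  [0, ∞, 12, -2, ∞]
  [∞, 0, 11, -8, ∞]
  [18, 18, 0, 3, ∞]
  [∞, ∞, -2, 0, -4]
  [∞, ∞, ∞, ∞, 0]
D(2):
  [0, ∞, 12, -2, ∞]
  [∞, 0, 11, -8, ∞]
  [18, 18, 0, 3, ∞]
  [∞, ∞, -2, 0, -4]
  [∞, ∞, ∞, ∞, 0]
D(3):
  [0, 30, 12, -2, ∞]
  [29, 0, 11, -8, ∞]
  [18, 18, 0, 3, ∞]
  [16, 16, -2, 0, -4]
  [∞, ∞, ∞, ∞, 0]
D(4):
  [0, 14, -4, -2, -6]
  [8, 0, -10, -8, -12]
  [18, 18, 0, 3, -1]
  [16, 16, -2, 0, -4]
  [∞, ∞, ∞, ∞, 0]
D(5):
  [0, 14, -4, -2, -6]
  [8, 0, -10, -8, -12]
  [18, 18, 0, 3, -1]
  [16, 16, -2, 0, -4]
  [∞, ∞, ∞, ∞, 0]
Key observation: every diagonal entry stays at the unit through all rounds, so no improving cycle exists.
Answer: CONVERGES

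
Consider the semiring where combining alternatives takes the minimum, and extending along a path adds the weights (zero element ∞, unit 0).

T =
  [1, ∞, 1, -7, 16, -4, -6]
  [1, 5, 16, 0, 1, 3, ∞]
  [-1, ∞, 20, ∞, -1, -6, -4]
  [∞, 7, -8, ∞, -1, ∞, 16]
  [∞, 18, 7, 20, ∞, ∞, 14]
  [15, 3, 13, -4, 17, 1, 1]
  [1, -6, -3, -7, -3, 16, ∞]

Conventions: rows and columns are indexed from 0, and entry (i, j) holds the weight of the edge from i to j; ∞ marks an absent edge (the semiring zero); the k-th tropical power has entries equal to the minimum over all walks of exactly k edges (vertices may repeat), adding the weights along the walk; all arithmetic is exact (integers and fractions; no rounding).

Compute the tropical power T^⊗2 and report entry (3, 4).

T^⊗2:
  [-5, -12, -15, -13, -9, -5, -5]
  [2, 6, -8, -6, -1, -3, -5]
  [-3, -10, -7, -11, -7, -5, -7]
  [-9, 10, 6, 7, -9, -14, -12]
  [6, 8, 11, 7, 6, 1, 3]
  [2, -5, -12, -6, -5, 2, 2]
  [-5, -1, -15, -6, -8, -9, -7]
Key observation: the optimum is the walk 3->2->4, with weight (-8) + (-1) = -9.
Optimal value attained by: walk 3->2->4.
Answer: (T^⊗2)[3][4] = -9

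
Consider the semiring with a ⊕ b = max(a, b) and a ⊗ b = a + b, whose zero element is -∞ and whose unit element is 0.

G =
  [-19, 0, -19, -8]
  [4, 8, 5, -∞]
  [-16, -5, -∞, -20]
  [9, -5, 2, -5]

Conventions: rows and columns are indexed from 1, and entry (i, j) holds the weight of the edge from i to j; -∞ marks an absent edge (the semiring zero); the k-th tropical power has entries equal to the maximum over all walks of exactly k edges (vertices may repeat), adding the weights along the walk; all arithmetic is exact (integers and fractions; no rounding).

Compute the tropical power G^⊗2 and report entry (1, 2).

G^⊗2:
  [4, 8, 5, -13]
  [12, 16, 13, -4]
  [-1, 3, 0, -24]
  [4, 9, 0, 1]
Key observation: the optimum is the walk 1->2->2, with weight 0 + 8 = 8.
Optimal value attained by: walk 1->2->2.
Answer: (G^⊗2)[1][2] = 8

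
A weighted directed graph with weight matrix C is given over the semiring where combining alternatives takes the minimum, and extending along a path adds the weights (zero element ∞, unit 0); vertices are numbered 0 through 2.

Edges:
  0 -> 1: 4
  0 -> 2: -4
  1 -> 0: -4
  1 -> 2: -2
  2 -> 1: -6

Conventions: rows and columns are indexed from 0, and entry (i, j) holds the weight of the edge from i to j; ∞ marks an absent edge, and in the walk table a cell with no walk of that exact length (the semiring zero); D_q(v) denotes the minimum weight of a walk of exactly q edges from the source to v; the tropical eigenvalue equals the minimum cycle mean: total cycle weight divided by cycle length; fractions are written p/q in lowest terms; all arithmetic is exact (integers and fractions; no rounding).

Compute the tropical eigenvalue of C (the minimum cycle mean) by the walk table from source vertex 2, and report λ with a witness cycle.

q=0: [∞, ∞, 0]
q=1: [∞, -6, ∞]
q=2: [-10, ∞, -8]
q=3: [∞, -14, -14]
Optimal cycle mean attained by: cycle 0->2->1->0, total (-4) + (-6) + (-4), length 3.
Answer: λ = -14/3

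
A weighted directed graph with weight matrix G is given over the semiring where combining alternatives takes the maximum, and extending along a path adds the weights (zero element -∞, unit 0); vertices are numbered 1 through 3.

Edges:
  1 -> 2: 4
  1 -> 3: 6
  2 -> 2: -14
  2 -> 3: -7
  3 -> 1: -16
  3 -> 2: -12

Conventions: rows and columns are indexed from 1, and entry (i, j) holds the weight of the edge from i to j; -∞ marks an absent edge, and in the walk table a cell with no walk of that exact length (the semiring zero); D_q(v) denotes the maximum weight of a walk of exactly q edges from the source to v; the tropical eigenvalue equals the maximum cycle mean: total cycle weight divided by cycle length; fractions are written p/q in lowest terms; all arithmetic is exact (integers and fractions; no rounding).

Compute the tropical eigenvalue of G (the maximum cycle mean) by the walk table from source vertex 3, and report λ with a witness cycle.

q=0: [-∞, -∞, 0]
q=1: [-16, -12, -∞]
q=2: [-∞, -12, -10]
q=3: [-26, -22, -19]
Optimal cycle mean attained by: cycle 1->3->1, total 6 + (-16), length 2.
Answer: λ = -5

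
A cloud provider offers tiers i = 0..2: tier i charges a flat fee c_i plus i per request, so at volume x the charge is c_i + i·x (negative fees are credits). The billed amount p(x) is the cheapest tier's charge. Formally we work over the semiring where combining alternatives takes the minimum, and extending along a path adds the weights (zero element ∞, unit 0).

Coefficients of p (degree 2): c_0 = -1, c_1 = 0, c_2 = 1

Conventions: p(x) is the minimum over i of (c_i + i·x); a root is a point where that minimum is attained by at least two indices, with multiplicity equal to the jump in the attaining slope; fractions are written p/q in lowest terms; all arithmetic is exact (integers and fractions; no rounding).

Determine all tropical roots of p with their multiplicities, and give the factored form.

hull edge (i=0, c=-1) to (i=2, c=1): slope 1, span 2
Factored form: p(x) = 1 ⊗ (x ⊕ (-1)) ⊗ (x ⊕ (-1))
Answer: roots = -1 (mult 2)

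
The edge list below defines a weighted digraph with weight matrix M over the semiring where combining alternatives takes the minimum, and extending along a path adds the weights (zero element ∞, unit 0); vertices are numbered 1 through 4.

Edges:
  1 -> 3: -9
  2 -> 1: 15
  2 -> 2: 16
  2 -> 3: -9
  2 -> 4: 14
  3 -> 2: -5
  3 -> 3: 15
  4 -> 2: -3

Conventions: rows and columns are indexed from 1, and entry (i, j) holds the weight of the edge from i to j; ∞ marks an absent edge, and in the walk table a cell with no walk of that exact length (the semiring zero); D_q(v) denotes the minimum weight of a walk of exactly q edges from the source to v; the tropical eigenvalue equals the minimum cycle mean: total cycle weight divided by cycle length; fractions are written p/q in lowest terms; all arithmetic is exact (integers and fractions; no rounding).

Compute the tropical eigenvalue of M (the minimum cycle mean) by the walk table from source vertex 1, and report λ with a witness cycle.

q=0: [0, ∞, ∞, ∞]
q=1: [∞, ∞, -9, ∞]
q=2: [∞, -14, 6, ∞]
q=3: [1, 1, -23, 0]
q=4: [16, -28, -8, 15]
Optimal cycle mean attained by: cycle 2->3->2, total (-9) + (-5), length 2.
Answer: λ = -7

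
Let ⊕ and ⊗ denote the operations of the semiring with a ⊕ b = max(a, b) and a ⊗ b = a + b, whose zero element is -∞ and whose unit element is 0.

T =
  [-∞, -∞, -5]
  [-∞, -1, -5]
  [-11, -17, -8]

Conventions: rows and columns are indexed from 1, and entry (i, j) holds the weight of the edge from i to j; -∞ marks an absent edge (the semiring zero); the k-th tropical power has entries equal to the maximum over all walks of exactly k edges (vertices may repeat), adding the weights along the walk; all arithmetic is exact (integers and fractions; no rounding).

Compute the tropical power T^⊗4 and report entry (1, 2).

T^⊗2:
  [-16, -22, -13]
  [-16, -2, -6]
  [-19, -18, -16]
T^⊗3:
  [-24, -23, -21]
  [-17, -3, -7]
  [-27, -19, -23]
T^⊗4:
  [-32, -24, -28]
  [-18, -4, -8]
  [-34, -20, -24]
Key observation: the optimum is the walk 1->3->2->2->2, with weight (-5) + (-17) + (-1) + (-1) = -24.
Optimal value attained by: walk 1->3->2->2->2.
Answer: (T^⊗4)[1][2] = -24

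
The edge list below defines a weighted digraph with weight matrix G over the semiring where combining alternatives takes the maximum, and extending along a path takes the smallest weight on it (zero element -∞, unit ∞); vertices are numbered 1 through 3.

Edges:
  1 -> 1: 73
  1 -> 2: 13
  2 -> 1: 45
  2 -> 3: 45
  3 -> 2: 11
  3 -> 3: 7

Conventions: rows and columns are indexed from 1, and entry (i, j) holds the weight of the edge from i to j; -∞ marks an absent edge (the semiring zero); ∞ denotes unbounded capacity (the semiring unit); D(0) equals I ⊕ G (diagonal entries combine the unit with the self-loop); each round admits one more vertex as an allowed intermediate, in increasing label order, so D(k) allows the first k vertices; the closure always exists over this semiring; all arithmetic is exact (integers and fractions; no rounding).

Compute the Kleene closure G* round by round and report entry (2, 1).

D(0):
  [∞, 13, -∞]
  [45, ∞, 45]
  [-∞, 11, ∞]
D(1):
  [∞, 13, -∞]
  [45, ∞, 45]
  [-∞, 11, ∞]
D(2):
  [∞, 13, 13]
  [45, ∞, 45]
  [11, 11, ∞]
D(3):
  [∞, 13, 13]
  [45, ∞, 45]
  [11, 11, ∞]
Answer: G*[2][1] = 45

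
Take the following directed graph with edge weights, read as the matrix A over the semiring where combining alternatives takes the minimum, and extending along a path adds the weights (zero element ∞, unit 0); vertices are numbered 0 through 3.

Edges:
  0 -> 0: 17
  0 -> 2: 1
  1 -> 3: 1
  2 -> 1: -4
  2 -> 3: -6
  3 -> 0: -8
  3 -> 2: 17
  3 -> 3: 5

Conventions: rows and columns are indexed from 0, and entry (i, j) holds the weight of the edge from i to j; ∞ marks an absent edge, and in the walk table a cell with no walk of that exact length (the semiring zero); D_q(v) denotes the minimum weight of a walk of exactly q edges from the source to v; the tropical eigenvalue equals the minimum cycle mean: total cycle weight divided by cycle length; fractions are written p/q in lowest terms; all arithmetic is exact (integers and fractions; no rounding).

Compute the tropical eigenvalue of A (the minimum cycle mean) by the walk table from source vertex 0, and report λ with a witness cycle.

q=0: [0, ∞, ∞, ∞]
q=1: [17, ∞, 1, ∞]
q=2: [34, -3, 18, -5]
q=3: [-13, 14, 12, -2]
q=4: [-10, 8, -12, 3]
Optimal cycle mean attained by: cycle 0->2->3->0, total 1 + (-6) + (-8), length 3.
Answer: λ = -13/3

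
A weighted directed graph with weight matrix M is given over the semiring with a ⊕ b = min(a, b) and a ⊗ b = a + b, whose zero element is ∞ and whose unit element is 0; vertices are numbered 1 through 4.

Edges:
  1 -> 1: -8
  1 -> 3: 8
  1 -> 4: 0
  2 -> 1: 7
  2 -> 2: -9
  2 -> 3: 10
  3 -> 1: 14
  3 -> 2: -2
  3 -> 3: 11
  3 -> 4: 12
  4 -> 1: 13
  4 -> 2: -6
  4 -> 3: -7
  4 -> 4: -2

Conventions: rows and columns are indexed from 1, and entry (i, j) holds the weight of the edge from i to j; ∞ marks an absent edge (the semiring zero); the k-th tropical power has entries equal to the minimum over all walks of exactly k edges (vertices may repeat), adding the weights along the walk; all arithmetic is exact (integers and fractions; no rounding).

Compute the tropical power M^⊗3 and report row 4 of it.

M^⊗2:
  [-16, -6, -7, -8]
  [-2, -18, 1, 7]
  [5, -11, 5, 10]
  [1, -15, -9, -4]
M^⊗3:
  [-24, -15, -15, -16]
  [-11, -27, -8, -2]
  [-4, -20, -1, 5]
  [-8, -24, -11, -6]
Answer: row 4 of M^⊗3 = [-8, -24, -11, -6]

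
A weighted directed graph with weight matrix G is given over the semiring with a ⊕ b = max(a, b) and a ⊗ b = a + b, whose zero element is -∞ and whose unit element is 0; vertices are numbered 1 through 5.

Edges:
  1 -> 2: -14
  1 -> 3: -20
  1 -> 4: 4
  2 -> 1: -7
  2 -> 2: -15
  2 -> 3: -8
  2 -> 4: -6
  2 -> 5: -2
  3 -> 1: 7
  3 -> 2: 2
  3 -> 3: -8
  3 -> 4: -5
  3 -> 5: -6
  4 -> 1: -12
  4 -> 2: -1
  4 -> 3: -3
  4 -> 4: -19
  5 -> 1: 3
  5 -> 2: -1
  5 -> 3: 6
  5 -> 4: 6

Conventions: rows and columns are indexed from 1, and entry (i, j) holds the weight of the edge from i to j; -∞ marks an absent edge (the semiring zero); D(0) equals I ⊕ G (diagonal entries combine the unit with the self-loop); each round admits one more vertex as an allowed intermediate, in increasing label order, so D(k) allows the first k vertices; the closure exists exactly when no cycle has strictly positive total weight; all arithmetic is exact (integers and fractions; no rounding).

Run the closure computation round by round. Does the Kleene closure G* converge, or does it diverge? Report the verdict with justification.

D(0):
  [0, -14, -20, 4, -∞]
  [-7, 0, -8, -6, -2]
  [7, 2, 0, -5, -6]
  [-12, -1, -3, 0, -∞]
  [3, -1, 6, 6, 0]
D(1):
  [0, -14, -20, 4, -∞]
  [-7, 0, -8, -3, -2]
  [7, 2, 0, 11, -6]
  [-12, -1, -3, 0, -∞]
  [3, -1, 6, 7, 0]
D(2):
  [0, -14, -20, 4, -16]
  [-7, 0, -8, -3, -2]
  [7, 2, 0, 11, 0]
  [-8, -1, -3, 0, -3]
  [3, -1, 6, 7, 0]
Detection: at round 3, diagonal entry (4, 4) turns strictly positive.
Key observation: the cycle 4->2->3->1->4 has total weight (-1) + (-8) + 7 + 4, which is strictly positive.
Answer: DIVERGES — positive cycle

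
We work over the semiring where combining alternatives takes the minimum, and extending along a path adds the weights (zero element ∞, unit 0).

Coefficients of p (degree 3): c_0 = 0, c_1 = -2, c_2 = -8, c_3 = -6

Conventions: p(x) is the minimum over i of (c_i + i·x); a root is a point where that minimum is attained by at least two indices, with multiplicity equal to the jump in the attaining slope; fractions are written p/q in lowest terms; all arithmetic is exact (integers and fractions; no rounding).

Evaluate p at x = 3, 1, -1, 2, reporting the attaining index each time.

p(3) = min(0+0·3=0, -2+1·3=1, -8+2·3=-2, -6+3·3=3) = -2 (attained by i=2)
p(1) = min(0+0·1=0, -2+1·1=-1, -8+2·1=-6, -6+3·1=-3) = -6 (attained by i=2)
p(-1) = min(0+0·(-1)=0, -2+1·(-1)=-3, -8+2·(-1)=-10, -6+3·(-1)=-9) = -10 (attained by i=2)
p(2) = min(0+0·2=0, -2+1·2=0, -8+2·2=-4, -6+3·2=0) = -4 (attained by i=2)
Answer: p(3) = -2; p(1) = -6; p(-1) = -10; p(2) = -4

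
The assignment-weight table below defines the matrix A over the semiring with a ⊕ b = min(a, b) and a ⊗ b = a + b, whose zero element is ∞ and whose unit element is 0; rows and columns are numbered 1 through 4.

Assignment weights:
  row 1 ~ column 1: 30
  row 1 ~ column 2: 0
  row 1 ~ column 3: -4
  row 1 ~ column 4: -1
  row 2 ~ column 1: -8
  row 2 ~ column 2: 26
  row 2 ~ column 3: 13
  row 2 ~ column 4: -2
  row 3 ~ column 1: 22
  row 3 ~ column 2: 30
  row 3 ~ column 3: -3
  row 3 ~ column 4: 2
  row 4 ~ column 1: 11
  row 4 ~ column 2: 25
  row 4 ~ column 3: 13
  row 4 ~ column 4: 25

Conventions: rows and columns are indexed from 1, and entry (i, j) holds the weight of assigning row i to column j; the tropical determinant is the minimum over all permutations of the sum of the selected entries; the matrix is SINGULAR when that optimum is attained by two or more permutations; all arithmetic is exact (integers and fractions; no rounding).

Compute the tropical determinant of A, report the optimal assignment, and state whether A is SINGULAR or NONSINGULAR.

σ = (1, 2, 3, 4): 30 + 26 + (-3) + 25 = 78
σ = (1, 2, 4, 3): 30 + 26 + 2 + 13 = 71
σ = (1, 3, 2, 4): 30 + 13 + 30 + 25 = 98
σ = (1, 3, 4, 2): 30 + 13 + 2 + 25 = 70
σ = (1, 4, 2, 3): 30 + (-2) + 30 + 13 = 71
σ = (1, 4, 3, 2): 30 + (-2) + (-3) + 25 = 50
σ = (2, 1, 3, 4): 0 + (-8) + (-3) + 25 = 14
σ = (2, 1, 4, 3): 0 + (-8) + 2 + 13 = 7
σ = (2, 3, 1, 4): 0 + 13 + 22 + 25 = 60
σ = (2, 3, 4, 1): 0 + 13 + 2 + 11 = 26
σ = (2, 4, 1, 3): 0 + (-2) + 22 + 13 = 33
σ = (2, 4, 3, 1): 0 + (-2) + (-3) + 11 = 6
σ = (3, 1, 2, 4): (-4) + (-8) + 30 + 25 = 43
σ = (3, 1, 4, 2): (-4) + (-8) + 2 + 25 = 15
σ = (3, 2, 1, 4): (-4) + 26 + 22 + 25 = 69
σ = (3, 2, 4, 1): (-4) + 26 + 2 + 11 = 35
σ = (3, 4, 1, 2): (-4) + (-2) + 22 + 25 = 41
σ = (3, 4, 2, 1): (-4) + (-2) + 30 + 11 = 35
σ = (4, 1, 2, 3): (-1) + (-8) + 30 + 13 = 34
σ = (4, 1, 3, 2): (-1) + (-8) + (-3) + 25 = 13
σ = (4, 2, 1, 3): (-1) + 26 + 22 + 13 = 60
σ = (4, 2, 3, 1): (-1) + 26 + (-3) + 11 = 33
σ = (4, 3, 1, 2): (-1) + 13 + 22 + 25 = 59
σ = (4, 3, 2, 1): (-1) + 13 + 30 + 11 = 53
Optimal value attained by: σ = (2, 4, 3, 1).
Answer: det⊕(A) = 6; verdict: NONSINGULAR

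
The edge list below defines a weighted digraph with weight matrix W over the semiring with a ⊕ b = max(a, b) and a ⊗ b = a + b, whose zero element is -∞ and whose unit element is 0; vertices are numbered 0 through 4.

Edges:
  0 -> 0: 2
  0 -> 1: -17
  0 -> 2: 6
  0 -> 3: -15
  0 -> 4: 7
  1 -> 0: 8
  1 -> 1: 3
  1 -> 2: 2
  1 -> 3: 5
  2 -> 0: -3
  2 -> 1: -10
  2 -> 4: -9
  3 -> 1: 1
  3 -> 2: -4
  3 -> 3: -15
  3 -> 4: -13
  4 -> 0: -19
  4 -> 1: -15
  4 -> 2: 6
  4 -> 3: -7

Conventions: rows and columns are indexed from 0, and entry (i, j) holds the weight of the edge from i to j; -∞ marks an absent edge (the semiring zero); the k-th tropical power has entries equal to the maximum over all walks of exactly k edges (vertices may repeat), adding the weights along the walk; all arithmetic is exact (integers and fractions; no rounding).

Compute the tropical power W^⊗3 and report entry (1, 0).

W^⊗2:
  [4, -4, 13, 0, 9]
  [11, 6, 14, 8, 15]
  [-1, -7, 3, -5, 4]
  [9, 4, 3, 6, -13]
  [3, -4, -11, -10, -3]
W^⊗3:
  [10, 3, 15, 2, 11]
  [14, 9, 21, 11, 18]
  [1, -4, 10, -2, 6]
  [12, 7, 15, 9, 16]
  [5, -1, 9, 1, 10]
Key observation: the optimum is the walk 1->1->1->0, with weight 3 + 3 + 8 = 14.
Optimal value attained by: walk 1->1->1->0.
Answer: (W^⊗3)[1][0] = 14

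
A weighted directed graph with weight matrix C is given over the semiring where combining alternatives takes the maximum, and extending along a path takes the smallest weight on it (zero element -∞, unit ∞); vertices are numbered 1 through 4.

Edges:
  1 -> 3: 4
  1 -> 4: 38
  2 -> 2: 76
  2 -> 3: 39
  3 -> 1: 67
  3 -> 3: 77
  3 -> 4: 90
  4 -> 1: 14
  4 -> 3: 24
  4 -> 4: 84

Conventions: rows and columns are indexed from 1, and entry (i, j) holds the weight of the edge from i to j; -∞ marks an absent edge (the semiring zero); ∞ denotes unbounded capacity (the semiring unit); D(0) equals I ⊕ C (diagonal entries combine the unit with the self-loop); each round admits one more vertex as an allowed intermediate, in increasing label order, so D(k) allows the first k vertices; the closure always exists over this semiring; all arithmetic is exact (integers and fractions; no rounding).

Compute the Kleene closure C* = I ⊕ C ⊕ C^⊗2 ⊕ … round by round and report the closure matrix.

D(0):
  [∞, -∞, 4, 38]
  [-∞, ∞, 39, -∞]
  [67, -∞, ∞, 90]
  [14, -∞, 24, ∞]
D(1):
  [∞, -∞, 4, 38]
  [-∞, ∞, 39, -∞]
  [67, -∞, ∞, 90]
  [14, -∞, 24, ∞]
D(2):
  [∞, -∞, 4, 38]
  [-∞, ∞, 39, -∞]
  [67, -∞, ∞, 90]
  [14, -∞, 24, ∞]
D(3):
  [∞, -∞, 4, 38]
  [39, ∞, 39, 39]
  [67, -∞, ∞, 90]
  [24, -∞, 24, ∞]
D(4):
  [∞, -∞, 24, 38]
  [39, ∞, 39, 39]
  [67, -∞, ∞, 90]
  [24, -∞, 24, ∞]
Answer: C* = [[∞, -∞, 24, 38], [39, ∞, 39, 39], [67, -∞, ∞, 90], [24, -∞, 24, ∞]]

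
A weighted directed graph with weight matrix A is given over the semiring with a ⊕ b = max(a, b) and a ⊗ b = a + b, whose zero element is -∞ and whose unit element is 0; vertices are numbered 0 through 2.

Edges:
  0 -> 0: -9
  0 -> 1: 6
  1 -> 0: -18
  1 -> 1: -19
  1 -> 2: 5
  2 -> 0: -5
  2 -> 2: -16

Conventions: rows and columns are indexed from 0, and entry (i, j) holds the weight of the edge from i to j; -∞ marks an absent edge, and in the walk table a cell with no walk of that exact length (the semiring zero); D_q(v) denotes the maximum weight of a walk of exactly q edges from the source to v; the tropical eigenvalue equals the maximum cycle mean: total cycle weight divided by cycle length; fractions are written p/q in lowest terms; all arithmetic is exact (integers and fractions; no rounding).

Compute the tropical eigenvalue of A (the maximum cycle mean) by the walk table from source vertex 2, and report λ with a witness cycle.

q=0: [-∞, -∞, 0]
q=1: [-5, -∞, -16]
q=2: [-14, 1, -32]
q=3: [-17, -8, 6]
Optimal cycle mean attained by: cycle 0->1->2->0, total 6 + 5 + (-5), length 3.
Answer: λ = 2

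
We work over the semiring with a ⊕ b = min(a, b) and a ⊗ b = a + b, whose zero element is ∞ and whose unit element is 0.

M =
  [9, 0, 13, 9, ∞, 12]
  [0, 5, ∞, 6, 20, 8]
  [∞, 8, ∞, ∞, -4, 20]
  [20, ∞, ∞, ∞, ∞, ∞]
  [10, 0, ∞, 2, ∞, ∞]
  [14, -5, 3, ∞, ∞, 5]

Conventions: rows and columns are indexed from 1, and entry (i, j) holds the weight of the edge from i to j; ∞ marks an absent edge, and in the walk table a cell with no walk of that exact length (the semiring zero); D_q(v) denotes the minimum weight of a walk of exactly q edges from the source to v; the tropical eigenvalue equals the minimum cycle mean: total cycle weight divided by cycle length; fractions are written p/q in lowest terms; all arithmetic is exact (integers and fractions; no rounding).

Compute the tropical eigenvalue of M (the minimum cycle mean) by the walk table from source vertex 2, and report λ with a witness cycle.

q=0: [∞, 0, ∞, ∞, ∞, ∞]
q=1: [0, 5, ∞, 6, 20, 8]
q=2: [5, 0, 11, 9, 25, 12]
q=3: [0, 5, 15, 6, 7, 8]
q=4: [5, 0, 11, 9, 11, 12]
q=5: [0, 5, 15, 6, 7, 8]
q=6: [5, 0, 11, 9, 11, 12]
Optimal cycle mean attained by: cycle 1->2->1, total 0 + 0, length 2.
Answer: λ = 0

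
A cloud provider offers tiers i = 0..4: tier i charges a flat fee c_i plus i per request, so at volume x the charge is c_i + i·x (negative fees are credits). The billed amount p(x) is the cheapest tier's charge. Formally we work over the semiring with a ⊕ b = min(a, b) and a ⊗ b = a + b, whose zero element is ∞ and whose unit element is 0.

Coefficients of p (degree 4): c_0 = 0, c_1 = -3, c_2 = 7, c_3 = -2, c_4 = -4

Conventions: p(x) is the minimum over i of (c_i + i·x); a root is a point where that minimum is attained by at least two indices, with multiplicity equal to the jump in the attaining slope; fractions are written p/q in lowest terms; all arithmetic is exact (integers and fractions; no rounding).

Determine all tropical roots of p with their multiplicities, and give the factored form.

hull edge (i=0, c=0) to (i=1, c=-3): slope -3, span 1
hull edge (i=1, c=-3) to (i=4, c=-4): slope -1/3, span 3
Factored form: p(x) = -4 ⊗ (x ⊕ 1/3) ⊗ (x ⊕ 1/3) ⊗ (x ⊕ 1/3) ⊗ (x ⊕ 3)
Answer: roots = 1/3 (mult 3), 3 (mult 1)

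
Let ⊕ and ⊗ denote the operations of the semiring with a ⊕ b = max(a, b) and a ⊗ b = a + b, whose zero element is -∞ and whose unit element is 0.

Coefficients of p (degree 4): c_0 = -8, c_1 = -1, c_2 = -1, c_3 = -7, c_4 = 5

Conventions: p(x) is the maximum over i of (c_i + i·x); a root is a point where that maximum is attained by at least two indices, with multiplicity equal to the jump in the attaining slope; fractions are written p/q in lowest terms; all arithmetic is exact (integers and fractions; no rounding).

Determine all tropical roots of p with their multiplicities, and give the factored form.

hull edge (i=0, c=-8) to (i=1, c=-1): slope 7, span 1
hull edge (i=1, c=-1) to (i=4, c=5): slope 2, span 3
Factored form: p(x) = 5 ⊗ (x ⊕ (-7)) ⊗ (x ⊕ (-2)) ⊗ (x ⊕ (-2)) ⊗ (x ⊕ (-2))
Answer: roots = -7 (mult 1), -2 (mult 3)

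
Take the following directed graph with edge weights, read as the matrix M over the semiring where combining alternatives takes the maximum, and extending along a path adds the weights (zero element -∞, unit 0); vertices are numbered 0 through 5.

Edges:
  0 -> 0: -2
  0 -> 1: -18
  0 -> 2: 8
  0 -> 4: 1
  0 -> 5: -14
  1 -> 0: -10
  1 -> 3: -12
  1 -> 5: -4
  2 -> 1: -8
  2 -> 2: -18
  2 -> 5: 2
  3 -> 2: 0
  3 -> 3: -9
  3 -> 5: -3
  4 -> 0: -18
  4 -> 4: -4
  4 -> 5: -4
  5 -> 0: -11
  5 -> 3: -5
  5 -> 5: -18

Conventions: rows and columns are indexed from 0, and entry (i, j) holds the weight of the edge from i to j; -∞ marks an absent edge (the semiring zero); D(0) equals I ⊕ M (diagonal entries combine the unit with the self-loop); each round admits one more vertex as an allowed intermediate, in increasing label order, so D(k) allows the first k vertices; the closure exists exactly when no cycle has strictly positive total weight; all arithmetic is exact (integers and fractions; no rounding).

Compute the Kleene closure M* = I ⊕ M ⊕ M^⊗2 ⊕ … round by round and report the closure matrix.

D(0):
  [0, -18, 8, -∞, 1, -14]
  [-10, 0, -∞, -12, -∞, -4]
  [-∞, -8, 0, -∞, -∞, 2]
  [-∞, -∞, 0, 0, -∞, -3]
  [-18, -∞, -∞, -∞, 0, -4]
  [-11, -∞, -∞, -5, -∞, 0]
D(1):
  [0, -18, 8, -∞, 1, -14]
  [-10, 0, -2, -12, -9, -4]
  [-∞, -8, 0, -∞, -∞, 2]
  [-∞, -∞, 0, 0, -∞, -3]
  [-18, -36, -10, -∞, 0, -4]
  [-11, -29, -3, -5, -10, 0]
D(2):
  [0, -18, 8, -30, 1, -14]
  [-10, 0, -2, -12, -9, -4]
  [-18, -8, 0, -20, -17, 2]
  [-∞, -∞, 0, 0, -∞, -3]
  [-18, -36, -10, -48, 0, -4]
  [-11, -29, -3, -5, -10, 0]
D(3):
  [0, 0, 8, -12, 1, 10]
  [-10, 0, -2, -12, -9, 0]
  [-18, -8, 0, -20, -17, 2]
  [-18, -8, 0, 0, -17, 2]
  [-18, -18, -10, -30, 0, -4]
  [-11, -11, -3, -5, -10, 0]
D(4):
  [0, 0, 8, -12, 1, 10]
  [-10, 0, -2, -12, -9, 0]
  [-18, -8, 0, -20, -17, 2]
  [-18, -8, 0, 0, -17, 2]
  [-18, -18, -10, -30, 0, -4]
  [-11, -11, -3, -5, -10, 0]
D(5):
  [0, 0, 8, -12, 1, 10]
  [-10, 0, -2, -12, -9, 0]
  [-18, -8, 0, -20, -17, 2]
  [-18, -8, 0, 0, -17, 2]
  [-18, -18, -10, -30, 0, -4]
  [-11, -11, -3, -5, -10, 0]
D(6):
  [0, 0, 8, 5, 1, 10]
  [-10, 0, -2, -5, -9, 0]
  [-9, -8, 0, -3, -8, 2]
  [-9, -8, 0, 0, -8, 2]
  [-15, -15, -7, -9, 0, -4]
  [-11, -11, -3, -5, -10, 0]
Answer: M* = [[0, 0, 8, 5, 1, 10], [-10, 0, -2, -5, -9, 0], [-9, -8, 0, -3, -8, 2], [-9, -8, 0, 0, -8, 2], [-15, -15, -7, -9, 0, -4], [-11, -11, -3, -5, -10, 0]]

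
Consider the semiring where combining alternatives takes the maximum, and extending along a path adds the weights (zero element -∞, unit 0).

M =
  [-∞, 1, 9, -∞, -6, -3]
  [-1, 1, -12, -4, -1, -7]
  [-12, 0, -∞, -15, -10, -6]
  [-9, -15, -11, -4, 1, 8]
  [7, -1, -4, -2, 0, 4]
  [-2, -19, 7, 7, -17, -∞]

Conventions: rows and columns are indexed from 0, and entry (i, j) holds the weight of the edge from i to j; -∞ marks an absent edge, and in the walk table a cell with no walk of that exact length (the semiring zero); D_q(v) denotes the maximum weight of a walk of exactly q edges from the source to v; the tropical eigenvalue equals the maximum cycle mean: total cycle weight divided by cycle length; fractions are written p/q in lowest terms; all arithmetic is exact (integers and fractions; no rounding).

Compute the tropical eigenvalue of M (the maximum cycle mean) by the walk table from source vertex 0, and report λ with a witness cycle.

q=0: [0, -∞, -∞, -∞, -∞, -∞]
q=1: [-∞, 1, 9, -∞, -6, -3]
q=2: [1, 9, 4, 4, 0, 3]
q=3: [8, 10, 10, 10, 8, 12]
q=4: [15, 11, 19, 19, 11, 18]
q=5: [18, 19, 25, 25, 20, 27]
q=6: [27, 25, 34, 34, 26, 33]
Optimal cycle mean attained by: cycle 3->5->3, total 8 + 7, length 2.
Answer: λ = 15/2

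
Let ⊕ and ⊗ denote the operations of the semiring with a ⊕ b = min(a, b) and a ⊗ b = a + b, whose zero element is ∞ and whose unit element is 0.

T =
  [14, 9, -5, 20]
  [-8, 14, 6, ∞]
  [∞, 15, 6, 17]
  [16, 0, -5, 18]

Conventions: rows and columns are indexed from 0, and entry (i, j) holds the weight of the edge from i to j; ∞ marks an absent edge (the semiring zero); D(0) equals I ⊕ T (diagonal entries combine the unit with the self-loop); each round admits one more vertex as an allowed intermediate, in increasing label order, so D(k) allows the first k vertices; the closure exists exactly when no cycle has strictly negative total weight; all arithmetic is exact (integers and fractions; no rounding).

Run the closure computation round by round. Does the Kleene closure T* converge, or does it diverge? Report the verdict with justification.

D(0):
  [0, 9, -5, 20]
  [-8, 0, 6, ∞]
  [∞, 15, 0, 17]
  [16, 0, -5, 0]
D(1):
  [0, 9, -5, 20]
  [-8, 0, -13, 12]
  [∞, 15, 0, 17]
  [16, 0, -5, 0]
D(2):
  [0, 9, -5, 20]
  [-8, 0, -13, 12]
  [7, 15, 0, 17]
  [-8, 0, -13, 0]
D(3):
  [0, 9, -5, 12]
  [-8, 0, -13, 4]
  [7, 15, 0, 17]
  [-8, 0, -13, 0]
D(4):
  [0, 9, -5, 12]
  [-8, 0, -13, 4]
  [7, 15, 0, 17]
  [-8, 0, -13, 0]
Key observation: every diagonal entry stays at the unit through all rounds, so no improving cycle exists.
Answer: CONVERGES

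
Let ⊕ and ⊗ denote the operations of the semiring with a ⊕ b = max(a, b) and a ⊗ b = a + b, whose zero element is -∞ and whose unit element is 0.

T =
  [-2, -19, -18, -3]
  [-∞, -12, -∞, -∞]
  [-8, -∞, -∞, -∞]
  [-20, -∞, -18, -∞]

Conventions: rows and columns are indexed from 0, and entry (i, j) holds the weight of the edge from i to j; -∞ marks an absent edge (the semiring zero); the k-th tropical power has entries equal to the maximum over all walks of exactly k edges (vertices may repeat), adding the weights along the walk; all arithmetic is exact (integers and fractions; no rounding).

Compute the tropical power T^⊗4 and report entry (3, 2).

T^⊗2:
  [-4, -21, -20, -5]
  [-∞, -24, -∞, -∞]
  [-10, -27, -26, -11]
  [-22, -39, -38, -23]
T^⊗3:
  [-6, -23, -22, -7]
  [-∞, -36, -∞, -∞]
  [-12, -29, -28, -13]
  [-24, -41, -40, -25]
T^⊗4:
  [-8, -25, -24, -9]
  [-∞, -48, -∞, -∞]
  [-14, -31, -30, -15]
  [-26, -43, -42, -27]
Key observation: the optimum is the walk 3->0->0->0->2, with weight (-20) + (-2) + (-2) + (-18) = -42.
Optimal value attained by: walk 3->0->0->0->2.
Answer: (T^⊗4)[3][2] = -42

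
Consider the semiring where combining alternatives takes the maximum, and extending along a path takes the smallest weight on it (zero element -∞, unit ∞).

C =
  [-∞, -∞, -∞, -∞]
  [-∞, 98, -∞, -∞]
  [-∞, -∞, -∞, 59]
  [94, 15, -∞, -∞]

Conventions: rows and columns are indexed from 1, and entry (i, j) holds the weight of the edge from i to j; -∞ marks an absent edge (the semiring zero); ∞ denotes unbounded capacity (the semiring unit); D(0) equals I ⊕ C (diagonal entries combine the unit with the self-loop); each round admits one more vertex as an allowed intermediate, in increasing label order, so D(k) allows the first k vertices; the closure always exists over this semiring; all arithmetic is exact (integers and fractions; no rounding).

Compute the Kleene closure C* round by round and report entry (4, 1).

D(0):
  [∞, -∞, -∞, -∞]
  [-∞, ∞, -∞, -∞]
  [-∞, -∞, ∞, 59]
  [94, 15, -∞, ∞]
D(1):
  [∞, -∞, -∞, -∞]
  [-∞, ∞, -∞, -∞]
  [-∞, -∞, ∞, 59]
  [94, 15, -∞, ∞]
D(2):
  [∞, -∞, -∞, -∞]
  [-∞, ∞, -∞, -∞]
  [-∞, -∞, ∞, 59]
  [94, 15, -∞, ∞]
D(3):
  [∞, -∞, -∞, -∞]
  [-∞, ∞, -∞, -∞]
  [-∞, -∞, ∞, 59]
  [94, 15, -∞, ∞]
D(4):
  [∞, -∞, -∞, -∞]
  [-∞, ∞, -∞, -∞]
  [59, 15, ∞, 59]
  [94, 15, -∞, ∞]
Answer: C*[4][1] = 94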